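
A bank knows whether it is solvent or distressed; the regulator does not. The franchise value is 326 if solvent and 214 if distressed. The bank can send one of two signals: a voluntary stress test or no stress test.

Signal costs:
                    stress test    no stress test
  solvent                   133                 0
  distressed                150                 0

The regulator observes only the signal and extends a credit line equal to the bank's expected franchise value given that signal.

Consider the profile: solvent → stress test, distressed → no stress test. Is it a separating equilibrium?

No

Under separation the regulator infers type exactly: stress test → solvent (pays 326), no stress test → distressed (pays 214).
Solvent: stress test gives 326 − 133 = 193; no stress test gives 214 − 0 = 214. Would deviate. ✗
Distressed: no stress test gives 214 − 0 = 214; stress test gives 326 − 150 = 176. No deviation. ✓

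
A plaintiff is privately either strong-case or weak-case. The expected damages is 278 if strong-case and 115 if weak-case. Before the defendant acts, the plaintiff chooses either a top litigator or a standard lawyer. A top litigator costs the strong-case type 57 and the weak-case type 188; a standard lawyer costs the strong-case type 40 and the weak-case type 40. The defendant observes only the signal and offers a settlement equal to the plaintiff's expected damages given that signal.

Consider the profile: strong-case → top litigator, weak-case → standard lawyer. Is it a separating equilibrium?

No

If types separate, top litigator earns payment 278 and standard lawyer earns 115.
Strong-case: top litigator gives 278 − 57 = 221; standard lawyer gives 115 − 40 = 75. No deviation. ✓
Weak-case: standard lawyer gives 115 − 40 = 75; top litigator gives 278 − 188 = 90. Would deviate. ✗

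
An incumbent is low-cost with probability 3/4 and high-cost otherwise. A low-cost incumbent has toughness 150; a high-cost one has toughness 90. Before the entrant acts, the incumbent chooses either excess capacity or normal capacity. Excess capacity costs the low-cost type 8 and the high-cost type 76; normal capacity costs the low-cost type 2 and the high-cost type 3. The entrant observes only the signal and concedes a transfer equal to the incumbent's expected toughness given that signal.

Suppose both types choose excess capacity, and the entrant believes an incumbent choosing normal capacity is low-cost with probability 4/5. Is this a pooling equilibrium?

At the pooled signal (excess capacity) the entrant holds the prior 3/4 and pays 3/4·150 + 1/4·90 = 135. Off-path (normal capacity) belief 4/5 gives 4/5·150 + 1/5·90 = 138.
Low-cost: excess capacity gives 135 − 8 = 127; normal capacity gives 138 − 2 = 136. Deviates. ✗
High-cost: excess capacity gives 135 − 76 = 59; normal capacity gives 138 − 3 = 135. Deviates. ✗

No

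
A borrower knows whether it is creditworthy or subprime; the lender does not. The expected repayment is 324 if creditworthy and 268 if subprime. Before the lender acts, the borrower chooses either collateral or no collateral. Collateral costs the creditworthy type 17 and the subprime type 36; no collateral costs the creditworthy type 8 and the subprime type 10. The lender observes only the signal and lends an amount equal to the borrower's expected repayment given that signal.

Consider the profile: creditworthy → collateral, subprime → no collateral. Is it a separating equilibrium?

If types separate, collateral earns payment 324 and no collateral earns 268.
Creditworthy: collateral gives 324 − 17 = 307; no collateral gives 268 − 8 = 260. No deviation. ✓
Subprime: no collateral gives 268 − 10 = 258; collateral gives 324 − 36 = 288. Would deviate. ✗

No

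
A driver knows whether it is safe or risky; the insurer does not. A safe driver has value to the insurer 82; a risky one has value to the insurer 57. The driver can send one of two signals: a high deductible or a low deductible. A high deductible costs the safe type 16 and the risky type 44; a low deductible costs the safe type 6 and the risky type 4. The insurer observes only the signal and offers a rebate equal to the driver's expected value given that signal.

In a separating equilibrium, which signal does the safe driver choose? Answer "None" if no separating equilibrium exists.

Try safe → high deductible, risky → low deductible:
  Under separation the insurer infers type exactly: high deductible → safe (pays 82), low deductible → risky (pays 57).
  Safe: high deductible gives 82 − 16 = 66; low deductible gives 57 − 6 = 51. No deviation. ✓
  Risky: low deductible gives 57 − 4 = 53; high deductible gives 82 − 44 = 38. No deviation. ✓
Both hold — the safe type sends high deductible.

high deductible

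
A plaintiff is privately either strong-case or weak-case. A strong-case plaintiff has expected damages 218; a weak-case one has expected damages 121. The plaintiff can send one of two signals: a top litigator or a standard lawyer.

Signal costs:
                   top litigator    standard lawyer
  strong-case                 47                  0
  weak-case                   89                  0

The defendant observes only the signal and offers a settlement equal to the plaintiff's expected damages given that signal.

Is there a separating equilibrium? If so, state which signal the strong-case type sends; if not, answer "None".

None

Try strong-case → top litigator, weak-case → standard lawyer:
  Under separation the defendant infers type exactly: top litigator → strong-case (pays 218), standard lawyer → weak-case (pays 121).
  Strong-case: top litigator gives 218 − 47 = 171; standard lawyer gives 121 − 0 = 121. No deviation. ✓
  Weak-case: standard lawyer gives 121 − 0 = 121; top litigator gives 218 − 89 = 129. Would deviate. ✗
Try strong-case → standard lawyer, weak-case → top litigator:
  Under separation the defendant infers type exactly: standard lawyer → strong-case (pays 218), top litigator → weak-case (pays 121).
  Strong-case: standard lawyer gives 218 − 0 = 218; top litigator gives 121 − 47 = 74. No deviation. ✓
  Weak-case: top litigator gives 121 − 89 = 32; standard lawyer gives 218 − 0 = 218. Would deviate. ✗
Neither assignment is incentive-compatible.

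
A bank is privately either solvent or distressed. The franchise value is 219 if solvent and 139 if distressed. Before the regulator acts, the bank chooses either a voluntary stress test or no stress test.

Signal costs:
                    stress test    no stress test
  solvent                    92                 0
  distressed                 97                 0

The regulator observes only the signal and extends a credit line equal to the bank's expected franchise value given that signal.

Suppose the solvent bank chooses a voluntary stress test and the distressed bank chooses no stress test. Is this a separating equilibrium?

No

If types separate, stress test earns payment 219 and no stress test earns 139.
Solvent: stress test gives 219 − 92 = 127; no stress test gives 139 − 0 = 139. Would deviate. ✗
Distressed: no stress test gives 139 − 0 = 139; stress test gives 219 − 97 = 122. No deviation. ✓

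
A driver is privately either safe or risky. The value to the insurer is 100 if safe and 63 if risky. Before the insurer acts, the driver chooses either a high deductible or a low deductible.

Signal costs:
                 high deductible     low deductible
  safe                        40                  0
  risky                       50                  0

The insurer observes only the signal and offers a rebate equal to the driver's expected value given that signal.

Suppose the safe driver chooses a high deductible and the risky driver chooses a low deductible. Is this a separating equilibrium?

No

Under separation the insurer infers type exactly: high deductible → safe (pays 100), low deductible → risky (pays 63).
Safe: high deductible gives 100 − 40 = 60; low deductible gives 63 − 0 = 63. Would deviate. ✗
Risky: low deductible gives 63 − 0 = 63; high deductible gives 100 − 50 = 50. No deviation. ✓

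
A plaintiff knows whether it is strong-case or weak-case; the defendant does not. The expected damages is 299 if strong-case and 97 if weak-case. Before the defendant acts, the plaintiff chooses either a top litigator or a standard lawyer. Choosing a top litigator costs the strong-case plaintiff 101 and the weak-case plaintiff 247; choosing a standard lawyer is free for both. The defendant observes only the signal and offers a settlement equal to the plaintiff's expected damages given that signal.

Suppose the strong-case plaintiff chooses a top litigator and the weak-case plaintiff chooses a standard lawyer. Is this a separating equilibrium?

Yes

If types separate, top litigator earns payment 299 and standard lawyer earns 97.
Strong-case: top litigator gives 299 − 101 = 198; standard lawyer gives 97 − 0 = 97. No deviation. ✓
Weak-case: standard lawyer gives 97 − 0 = 97; top litigator gives 299 − 247 = 52. No deviation. ✓
Neither type gains from mimicking the other.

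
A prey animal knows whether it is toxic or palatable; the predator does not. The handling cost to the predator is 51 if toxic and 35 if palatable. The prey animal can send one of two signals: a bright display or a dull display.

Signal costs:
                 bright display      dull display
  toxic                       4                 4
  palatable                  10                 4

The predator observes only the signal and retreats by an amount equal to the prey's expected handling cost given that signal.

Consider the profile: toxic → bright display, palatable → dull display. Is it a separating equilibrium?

No

If types separate, bright display earns payment 51 and dull display earns 35.
Toxic: bright display gives 51 − 4 = 47; dull display gives 35 − 4 = 31. No deviation. ✓
Palatable: dull display gives 35 − 4 = 31; bright display gives 51 − 10 = 41. Would deviate. ✗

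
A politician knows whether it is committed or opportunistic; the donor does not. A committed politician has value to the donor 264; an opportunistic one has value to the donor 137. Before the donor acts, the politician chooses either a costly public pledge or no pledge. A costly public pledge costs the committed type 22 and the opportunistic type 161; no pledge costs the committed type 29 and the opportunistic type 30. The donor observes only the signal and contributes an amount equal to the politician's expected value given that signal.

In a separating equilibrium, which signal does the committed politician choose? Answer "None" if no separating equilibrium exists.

Try committed → pledge, opportunistic → no pledge:
  If types separate, pledge earns payment 264 and no pledge earns 137.
  Committed: pledge gives 264 − 22 = 242; no pledge gives 137 − 29 = 108. No deviation. ✓
  Opportunistic: no pledge gives 137 − 30 = 107; pledge gives 264 − 161 = 103. No deviation. ✓
Both hold — the committed type sends pledge.

pledge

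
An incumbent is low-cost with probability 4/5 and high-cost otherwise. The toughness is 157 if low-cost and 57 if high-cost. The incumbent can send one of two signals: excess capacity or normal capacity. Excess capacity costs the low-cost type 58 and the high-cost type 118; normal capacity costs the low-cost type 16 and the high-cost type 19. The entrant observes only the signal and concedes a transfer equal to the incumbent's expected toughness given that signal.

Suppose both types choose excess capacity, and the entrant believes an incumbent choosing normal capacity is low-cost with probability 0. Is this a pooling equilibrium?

At the pooled signal (excess capacity) the entrant holds the prior 4/5 and pays 4/5·157 + 1/5·57 = 137. Off-path (normal capacity) belief 0 gives 0·157 + 1·57 = 57.
Low-cost: excess capacity gives 137 − 58 = 79; normal capacity gives 57 − 16 = 41. Stays. ✓
High-cost: excess capacity gives 137 − 118 = 19; normal capacity gives 57 − 19 = 38. Deviates. ✗

No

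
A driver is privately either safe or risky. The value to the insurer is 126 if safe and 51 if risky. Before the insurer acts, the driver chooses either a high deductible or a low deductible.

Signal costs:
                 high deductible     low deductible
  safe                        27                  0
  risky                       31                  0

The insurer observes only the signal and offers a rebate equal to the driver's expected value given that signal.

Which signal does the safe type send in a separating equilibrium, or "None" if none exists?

None

Try safe → high deductible, risky → low deductible:
  Under separation the insurer infers type exactly: high deductible → safe (pays 126), low deductible → risky (pays 51).
  Safe: high deductible gives 126 − 27 = 99; low deductible gives 51 − 0 = 51. No deviation. ✓
  Risky: low deductible gives 51 − 0 = 51; high deductible gives 126 − 31 = 95. Would deviate. ✗
Try safe → low deductible, risky → high deductible:
  Under separation the insurer infers type exactly: low deductible → safe (pays 126), high deductible → risky (pays 51).
  Safe: low deductible gives 126 − 0 = 126; high deductible gives 51 − 27 = 24. No deviation. ✓
  Risky: high deductible gives 51 − 31 = 20; low deductible gives 126 − 0 = 126. Would deviate. ✗
Neither assignment is incentive-compatible.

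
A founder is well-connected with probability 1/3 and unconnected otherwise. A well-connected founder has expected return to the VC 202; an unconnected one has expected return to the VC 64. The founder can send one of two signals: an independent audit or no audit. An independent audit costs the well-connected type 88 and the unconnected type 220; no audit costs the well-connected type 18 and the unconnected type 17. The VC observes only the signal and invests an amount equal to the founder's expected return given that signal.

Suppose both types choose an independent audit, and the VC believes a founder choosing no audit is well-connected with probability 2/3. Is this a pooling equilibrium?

At the pooled signal (audit) the VC holds the prior 1/3 and pays 1/3·202 + 2/3·64 = 110. Off-path (no audit) belief 2/3 gives 2/3·202 + 1/3·64 = 156.
Well-connected: audit gives 110 − 88 = 22; no audit gives 156 − 18 = 138. Deviates. ✗
Unconnected: audit gives 110 − 220 = -110; no audit gives 156 − 17 = 139. Deviates. ✗

No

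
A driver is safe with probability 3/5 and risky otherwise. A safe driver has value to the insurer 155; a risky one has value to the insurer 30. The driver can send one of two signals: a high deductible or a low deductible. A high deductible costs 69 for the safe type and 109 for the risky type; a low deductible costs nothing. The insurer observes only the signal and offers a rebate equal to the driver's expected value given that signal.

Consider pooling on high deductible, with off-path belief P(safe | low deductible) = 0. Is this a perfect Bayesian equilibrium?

On the equilibrium path (high deductible) the insurer holds the prior 3/5 and pays 3/5·155 + 2/5·30 = 105. Off-path (low deductible) belief 0 gives 0·155 + 1·30 = 30.
Safe: high deductible gives 105 − 69 = 36; low deductible gives 30 − 0 = 30. Stays. ✓
Risky: high deductible gives 105 − 109 = -4; low deductible gives 30 − 0 = 30. Deviates. ✗

No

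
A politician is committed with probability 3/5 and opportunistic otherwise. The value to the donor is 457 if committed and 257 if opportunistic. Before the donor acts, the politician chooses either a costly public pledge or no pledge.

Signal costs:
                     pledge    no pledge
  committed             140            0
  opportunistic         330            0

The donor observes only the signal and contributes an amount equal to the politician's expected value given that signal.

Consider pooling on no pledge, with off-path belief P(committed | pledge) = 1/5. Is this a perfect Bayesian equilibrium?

On the equilibrium path (no pledge) the donor holds the prior 3/5 and pays 3/5·457 + 2/5·257 = 377. Off-path (pledge) belief 1/5 gives 1/5·457 + 4/5·257 = 297.
Committed: no pledge gives 377 − 0 = 377; pledge gives 297 − 140 = 157. Stays. ✓
Opportunistic: no pledge gives 377 − 0 = 377; pledge gives 297 − 330 = -33. Stays. ✓
Beliefs are Bayes-consistent on-path and both types best-respond.

Yes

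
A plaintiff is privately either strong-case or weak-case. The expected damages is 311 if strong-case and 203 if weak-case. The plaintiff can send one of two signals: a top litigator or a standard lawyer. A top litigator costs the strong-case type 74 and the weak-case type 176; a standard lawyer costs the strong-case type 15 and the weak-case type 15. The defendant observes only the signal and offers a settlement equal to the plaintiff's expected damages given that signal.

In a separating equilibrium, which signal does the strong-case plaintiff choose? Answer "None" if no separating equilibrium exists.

Try strong-case → top litigator, weak-case → standard lawyer:
  If types separate, top litigator earns payment 311 and standard lawyer earns 203.
  Strong-case: top litigator gives 311 − 74 = 237; standard lawyer gives 203 − 15 = 188. No deviation. ✓
  Weak-case: standard lawyer gives 203 − 15 = 188; top litigator gives 311 − 176 = 135. No deviation. ✓
Both hold — the strong-case type sends top litigator.

top litigator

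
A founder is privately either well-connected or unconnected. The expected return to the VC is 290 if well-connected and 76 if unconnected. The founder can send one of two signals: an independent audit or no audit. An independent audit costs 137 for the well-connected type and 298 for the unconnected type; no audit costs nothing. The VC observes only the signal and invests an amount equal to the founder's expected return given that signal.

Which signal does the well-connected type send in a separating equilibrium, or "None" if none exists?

audit

Try well-connected → audit, unconnected → no audit:
  If types separate, audit earns payment 290 and no audit earns 76.
  Well-connected: audit gives 290 − 137 = 153; no audit gives 76 − 0 = 76. No deviation. ✓
  Unconnected: no audit gives 76 − 0 = 76; audit gives 290 − 298 = -8. No deviation. ✓
Both hold — the well-connected type sends audit.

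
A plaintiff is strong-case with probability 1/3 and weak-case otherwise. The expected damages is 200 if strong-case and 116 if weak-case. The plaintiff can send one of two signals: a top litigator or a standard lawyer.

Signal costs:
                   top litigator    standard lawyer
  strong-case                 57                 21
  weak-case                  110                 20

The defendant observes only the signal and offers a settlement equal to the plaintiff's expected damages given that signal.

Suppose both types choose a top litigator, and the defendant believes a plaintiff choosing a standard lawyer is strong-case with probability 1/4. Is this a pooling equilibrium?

At the pooled signal (top litigator) the defendant holds the prior 1/3 and pays 1/3·200 + 2/3·116 = 144. Off-path (standard lawyer) belief 1/4 gives 1/4·200 + 3/4·116 = 137.
Strong-case: top litigator gives 144 − 57 = 87; standard lawyer gives 137 − 21 = 116. Deviates. ✗
Weak-case: top litigator gives 144 − 110 = 34; standard lawyer gives 137 − 20 = 117. Deviates. ✗

No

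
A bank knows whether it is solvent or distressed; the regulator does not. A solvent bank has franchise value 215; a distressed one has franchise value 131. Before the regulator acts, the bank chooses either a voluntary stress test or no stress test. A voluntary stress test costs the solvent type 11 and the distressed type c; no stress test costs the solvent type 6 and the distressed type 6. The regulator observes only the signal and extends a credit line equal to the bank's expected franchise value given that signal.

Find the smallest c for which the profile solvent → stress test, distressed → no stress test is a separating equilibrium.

90

Under separation: stress test → solvent (pays 215); no stress test → distressed (pays 131).
Solvent: 215 − 11 = 204 ≥ 131 − 6 = 125. Holds regardless of c. ✓
Distressed: 131 − 6 ≥ 215 − c, so c ≥ 215 − 125 = 90.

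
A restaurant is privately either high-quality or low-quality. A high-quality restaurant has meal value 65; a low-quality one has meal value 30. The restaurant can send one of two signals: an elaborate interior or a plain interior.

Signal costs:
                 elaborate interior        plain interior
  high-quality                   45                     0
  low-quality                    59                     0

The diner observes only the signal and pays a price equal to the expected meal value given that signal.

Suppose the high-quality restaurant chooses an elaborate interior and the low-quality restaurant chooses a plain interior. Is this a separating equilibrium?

No

If types separate, elaborate interior earns payment 65 and plain interior earns 30.
High-quality: elaborate interior gives 65 − 45 = 20; plain interior gives 30 − 0 = 30. Would deviate. ✗
Low-quality: plain interior gives 30 − 0 = 30; elaborate interior gives 65 − 59 = 6. No deviation. ✓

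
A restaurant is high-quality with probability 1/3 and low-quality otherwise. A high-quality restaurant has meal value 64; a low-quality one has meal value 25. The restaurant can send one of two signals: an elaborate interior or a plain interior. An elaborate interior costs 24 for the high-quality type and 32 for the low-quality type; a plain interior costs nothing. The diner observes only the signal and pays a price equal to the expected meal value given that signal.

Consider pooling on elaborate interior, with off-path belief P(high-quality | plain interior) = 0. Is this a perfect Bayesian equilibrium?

At the pooled signal (elaborate interior) the diner holds the prior 1/3 and pays 1/3·64 + 2/3·25 = 38. Off-path (plain interior) belief 0 gives 0·64 + 1·25 = 25.
High-quality: elaborate interior gives 38 − 24 = 14; plain interior gives 25 − 0 = 25. Deviates. ✗
Low-quality: elaborate interior gives 38 − 32 = 6; plain interior gives 25 − 0 = 25. Deviates. ✗

No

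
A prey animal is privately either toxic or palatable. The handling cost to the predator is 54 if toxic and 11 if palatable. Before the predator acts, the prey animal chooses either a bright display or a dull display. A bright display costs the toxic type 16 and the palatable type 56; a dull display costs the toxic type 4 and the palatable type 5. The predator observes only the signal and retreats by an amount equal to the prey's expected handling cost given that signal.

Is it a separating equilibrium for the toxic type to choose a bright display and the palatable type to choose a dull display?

Under separation the predator infers type exactly: bright display → toxic (pays 54), dull display → palatable (pays 11).
Toxic: bright display gives 54 − 16 = 38; dull display gives 11 − 4 = 7. No deviation. ✓
Palatable: dull display gives 11 − 5 = 6; bright display gives 54 − 56 = -2. No deviation. ✓
Neither type gains from mimicking the other.

Yes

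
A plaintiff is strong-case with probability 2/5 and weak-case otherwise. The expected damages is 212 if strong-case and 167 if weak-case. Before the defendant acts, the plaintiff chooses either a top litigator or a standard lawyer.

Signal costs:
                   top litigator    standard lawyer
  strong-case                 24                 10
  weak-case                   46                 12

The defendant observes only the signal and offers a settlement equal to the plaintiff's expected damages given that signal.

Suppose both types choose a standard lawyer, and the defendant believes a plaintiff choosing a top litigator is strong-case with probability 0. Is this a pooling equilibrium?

Yes

On the equilibrium path (standard lawyer) the defendant holds the prior 2/5 and pays 2/5·212 + 3/5·167 = 185. Off-path (top litigator) belief 0 gives 0·212 + 1·167 = 167.
Strong-case: standard lawyer gives 185 − 10 = 175; top litigator gives 167 − 24 = 143. Stays. ✓
Weak-case: standard lawyer gives 185 − 12 = 173; top litigator gives 167 − 46 = 121. Stays. ✓
Beliefs are Bayes-consistent on-path and both types best-respond.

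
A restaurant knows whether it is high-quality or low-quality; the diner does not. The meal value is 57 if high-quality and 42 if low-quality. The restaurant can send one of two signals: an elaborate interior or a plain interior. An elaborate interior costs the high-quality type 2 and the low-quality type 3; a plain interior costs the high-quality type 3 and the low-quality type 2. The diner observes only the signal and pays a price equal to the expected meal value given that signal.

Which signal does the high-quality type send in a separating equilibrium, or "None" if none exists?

Try high-quality → elaborate interior, low-quality → plain interior:
  Under separation the diner infers type exactly: elaborate interior → high-quality (pays 57), plain interior → low-quality (pays 42).
  High-quality: elaborate interior gives 57 − 2 = 55; plain interior gives 42 − 3 = 39. No deviation. ✓
  Low-quality: plain interior gives 42 − 2 = 40; elaborate interior gives 57 − 3 = 54. Would deviate. ✗
Try high-quality → plain interior, low-quality → elaborate interior:
  Under separation the diner infers type exactly: plain interior → high-quality (pays 57), elaborate interior → low-quality (pays 42).
  High-quality: plain interior gives 57 − 3 = 54; elaborate interior gives 42 − 2 = 40. No deviation. ✓
  Low-quality: elaborate interior gives 42 − 3 = 39; plain interior gives 57 − 2 = 55. Would deviate. ✗
Neither assignment is incentive-compatible.

None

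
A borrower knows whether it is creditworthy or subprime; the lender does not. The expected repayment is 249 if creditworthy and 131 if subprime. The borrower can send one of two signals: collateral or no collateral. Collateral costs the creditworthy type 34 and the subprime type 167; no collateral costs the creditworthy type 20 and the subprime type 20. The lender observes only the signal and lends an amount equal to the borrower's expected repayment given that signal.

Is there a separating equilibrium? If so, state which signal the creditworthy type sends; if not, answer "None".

Try creditworthy → collateral, subprime → no collateral:
  If types separate, collateral earns payment 249 and no collateral earns 131.
  Creditworthy: collateral gives 249 − 34 = 215; no collateral gives 131 − 20 = 111. No deviation. ✓
  Subprime: no collateral gives 131 − 20 = 111; collateral gives 249 − 167 = 82. No deviation. ✓
Both hold — the creditworthy type sends collateral.

collateral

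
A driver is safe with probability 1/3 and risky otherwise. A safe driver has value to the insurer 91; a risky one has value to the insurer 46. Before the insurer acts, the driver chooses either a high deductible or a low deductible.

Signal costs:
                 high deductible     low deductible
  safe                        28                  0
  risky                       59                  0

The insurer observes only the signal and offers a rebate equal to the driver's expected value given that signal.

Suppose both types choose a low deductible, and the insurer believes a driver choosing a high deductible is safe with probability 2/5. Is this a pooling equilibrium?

Yes

On the equilibrium path (low deductible) the insurer holds the prior 1/3 and pays 1/3·91 + 2/3·46 = 61. Off-path (high deductible) belief 2/5 gives 2/5·91 + 3/5·46 = 64.
Safe: low deductible gives 61 − 0 = 61; high deductible gives 64 − 28 = 36. Stays. ✓
Risky: low deductible gives 61 − 0 = 61; high deductible gives 64 − 59 = 5. Stays. ✓
Beliefs are Bayes-consistent on-path and both types best-respond.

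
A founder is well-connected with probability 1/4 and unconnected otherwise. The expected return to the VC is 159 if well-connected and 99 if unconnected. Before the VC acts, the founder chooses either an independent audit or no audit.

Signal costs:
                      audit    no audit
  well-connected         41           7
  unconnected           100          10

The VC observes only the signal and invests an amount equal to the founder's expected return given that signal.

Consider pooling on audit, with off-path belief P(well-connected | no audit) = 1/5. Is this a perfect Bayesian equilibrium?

No

At the pooled signal (audit) the VC holds the prior 1/4 and pays 1/4·159 + 3/4·99 = 114. Off-path (no audit) belief 1/5 gives 1/5·159 + 4/5·99 = 111.
Well-connected: audit gives 114 − 41 = 73; no audit gives 111 − 7 = 104. Deviates. ✗
Unconnected: audit gives 114 − 100 = 14; no audit gives 111 − 10 = 101. Deviates. ✗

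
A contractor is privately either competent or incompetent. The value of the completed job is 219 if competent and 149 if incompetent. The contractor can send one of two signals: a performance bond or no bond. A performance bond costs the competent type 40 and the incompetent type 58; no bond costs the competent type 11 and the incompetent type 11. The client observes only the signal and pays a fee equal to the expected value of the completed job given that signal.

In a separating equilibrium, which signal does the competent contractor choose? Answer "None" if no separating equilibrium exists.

None

Try competent → bond, incompetent → no bond:
  Under separation the client infers type exactly: bond → competent (pays 219), no bond → incompetent (pays 149).
  Competent: bond gives 219 − 40 = 179; no bond gives 149 − 11 = 138. No deviation. ✓
  Incompetent: no bond gives 149 − 11 = 138; bond gives 219 − 58 = 161. Would deviate. ✗
Try competent → no bond, incompetent → bond:
  Under separation the client infers type exactly: no bond → competent (pays 219), bond → incompetent (pays 149).
  Competent: no bond gives 219 − 11 = 208; bond gives 149 − 40 = 109. No deviation. ✓
  Incompetent: bond gives 149 − 58 = 91; no bond gives 219 − 11 = 208. Would deviate. ✗
Neither assignment is incentive-compatible.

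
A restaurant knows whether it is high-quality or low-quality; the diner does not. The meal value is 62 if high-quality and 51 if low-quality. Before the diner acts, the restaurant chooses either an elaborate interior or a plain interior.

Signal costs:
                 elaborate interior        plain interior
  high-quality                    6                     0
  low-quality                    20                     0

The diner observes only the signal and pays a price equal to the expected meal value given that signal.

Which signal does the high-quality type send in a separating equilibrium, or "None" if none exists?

Try high-quality → elaborate interior, low-quality → plain interior:
  If types separate, elaborate interior earns payment 62 and plain interior earns 51.
  High-quality: elaborate interior gives 62 − 6 = 56; plain interior gives 51 − 0 = 51. No deviation. ✓
  Low-quality: plain interior gives 51 − 0 = 51; elaborate interior gives 62 − 20 = 42. No deviation. ✓
Both hold — the high-quality type sends elaborate interior.

elaborate interior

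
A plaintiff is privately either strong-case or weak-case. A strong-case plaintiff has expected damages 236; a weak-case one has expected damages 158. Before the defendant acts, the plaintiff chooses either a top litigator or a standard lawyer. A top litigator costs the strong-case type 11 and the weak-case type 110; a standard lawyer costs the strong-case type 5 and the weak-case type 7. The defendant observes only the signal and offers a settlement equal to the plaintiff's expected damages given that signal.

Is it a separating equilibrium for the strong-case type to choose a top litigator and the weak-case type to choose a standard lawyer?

If types separate, top litigator earns payment 236 and standard lawyer earns 158.
Strong-case: top litigator gives 236 − 11 = 225; standard lawyer gives 158 − 5 = 153. No deviation. ✓
Weak-case: standard lawyer gives 158 − 7 = 151; top litigator gives 236 − 110 = 126. No deviation. ✓
Both incentive constraints hold.

Yes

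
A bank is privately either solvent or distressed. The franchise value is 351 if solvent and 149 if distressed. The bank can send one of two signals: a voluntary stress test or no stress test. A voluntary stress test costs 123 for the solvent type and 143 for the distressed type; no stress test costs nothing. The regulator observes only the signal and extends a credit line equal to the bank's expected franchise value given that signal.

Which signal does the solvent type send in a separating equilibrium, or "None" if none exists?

Try solvent → stress test, distressed → no stress test:
  Under separation the regulator infers type exactly: stress test → solvent (pays 351), no stress test → distressed (pays 149).
  Solvent: stress test gives 351 − 123 = 228; no stress test gives 149 − 0 = 149. No deviation. ✓
  Distressed: no stress test gives 149 − 0 = 149; stress test gives 351 − 143 = 208. Would deviate. ✗
Try solvent → no stress test, distressed → stress test:
  Under separation the regulator infers type exactly: no stress test → solvent (pays 351), stress test → distressed (pays 149).
  Solvent: no stress test gives 351 − 0 = 351; stress test gives 149 − 123 = 26. No deviation. ✓
  Distressed: stress test gives 149 − 143 = 6; no stress test gives 351 − 0 = 351. Would deviate. ✗
Neither assignment is incentive-compatible.

None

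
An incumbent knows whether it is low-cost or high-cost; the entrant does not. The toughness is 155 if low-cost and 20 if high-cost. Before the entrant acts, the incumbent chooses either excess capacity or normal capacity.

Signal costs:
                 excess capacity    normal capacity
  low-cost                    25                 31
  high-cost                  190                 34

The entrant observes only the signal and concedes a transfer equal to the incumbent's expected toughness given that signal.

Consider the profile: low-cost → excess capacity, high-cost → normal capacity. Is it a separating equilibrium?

Yes

Under separation the entrant infers type exactly: excess capacity → low-cost (pays 155), normal capacity → high-cost (pays 20).
Low-cost: excess capacity gives 155 − 25 = 130; normal capacity gives 20 − 31 = -11. No deviation. ✓
High-cost: normal capacity gives 20 − 34 = -14; excess capacity gives 155 − 190 = -35. No deviation. ✓
Neither type gains from mimicking the other.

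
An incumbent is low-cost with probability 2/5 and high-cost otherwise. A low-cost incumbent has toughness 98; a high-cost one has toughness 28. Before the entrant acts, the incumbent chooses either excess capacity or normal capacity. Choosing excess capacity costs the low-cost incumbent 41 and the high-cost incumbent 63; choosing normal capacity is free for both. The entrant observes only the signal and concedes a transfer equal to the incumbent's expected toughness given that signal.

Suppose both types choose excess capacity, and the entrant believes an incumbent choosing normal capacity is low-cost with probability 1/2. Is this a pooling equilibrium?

No

At the pooled signal (excess capacity) the entrant holds the prior 2/5 and pays 2/5·98 + 3/5·28 = 56. Off-path (normal capacity) belief 1/2 gives 1/2·98 + 1/2·28 = 63.
Low-cost: excess capacity gives 56 − 41 = 15; normal capacity gives 63 − 0 = 63. Deviates. ✗
High-cost: excess capacity gives 56 − 63 = -7; normal capacity gives 63 − 0 = 63. Deviates. ✗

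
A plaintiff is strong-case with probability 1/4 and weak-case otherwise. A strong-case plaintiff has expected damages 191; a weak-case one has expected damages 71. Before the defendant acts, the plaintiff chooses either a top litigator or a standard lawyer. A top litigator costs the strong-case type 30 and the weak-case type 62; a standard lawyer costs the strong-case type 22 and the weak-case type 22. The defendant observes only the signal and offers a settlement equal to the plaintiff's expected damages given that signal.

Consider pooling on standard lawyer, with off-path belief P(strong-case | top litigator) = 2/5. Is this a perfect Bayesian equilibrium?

No

On the equilibrium path (standard lawyer) the defendant holds the prior 1/4 and pays 1/4·191 + 3/4·71 = 101. Off-path (top litigator) belief 2/5 gives 2/5·191 + 3/5·71 = 119.
Strong-case: standard lawyer gives 101 − 22 = 79; top litigator gives 119 − 30 = 89. Deviates. ✗
Weak-case: standard lawyer gives 101 − 22 = 79; top litigator gives 119 − 62 = 57. Stays. ✓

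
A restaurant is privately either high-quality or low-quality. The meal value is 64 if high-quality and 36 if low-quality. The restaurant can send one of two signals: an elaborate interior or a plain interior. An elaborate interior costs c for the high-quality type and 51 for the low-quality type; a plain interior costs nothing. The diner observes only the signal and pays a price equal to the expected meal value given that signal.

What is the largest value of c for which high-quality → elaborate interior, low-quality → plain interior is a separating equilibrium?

Under separation: elaborate interior → high-quality (pays 64); plain interior → low-quality (pays 36).
Low-quality: 36 − 0 = 36 ≥ 64 − 51 = 13. Holds regardless of c. ✓
High-quality: 64 − c ≥ 36 − 0, so c ≤ 64 − 36 = 28.

28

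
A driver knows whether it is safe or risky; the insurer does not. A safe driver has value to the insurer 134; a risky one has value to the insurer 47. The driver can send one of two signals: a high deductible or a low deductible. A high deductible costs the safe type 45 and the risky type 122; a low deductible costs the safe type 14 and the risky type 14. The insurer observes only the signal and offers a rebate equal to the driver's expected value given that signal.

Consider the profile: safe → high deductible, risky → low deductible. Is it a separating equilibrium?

Under separation the insurer infers type exactly: high deductible → safe (pays 134), low deductible → risky (pays 47).
Safe: high deductible gives 134 − 45 = 89; low deductible gives 47 − 14 = 33. No deviation. ✓
Risky: low deductible gives 47 − 14 = 33; high deductible gives 134 − 122 = 12. No deviation. ✓
Both incentive constraints hold.

Yes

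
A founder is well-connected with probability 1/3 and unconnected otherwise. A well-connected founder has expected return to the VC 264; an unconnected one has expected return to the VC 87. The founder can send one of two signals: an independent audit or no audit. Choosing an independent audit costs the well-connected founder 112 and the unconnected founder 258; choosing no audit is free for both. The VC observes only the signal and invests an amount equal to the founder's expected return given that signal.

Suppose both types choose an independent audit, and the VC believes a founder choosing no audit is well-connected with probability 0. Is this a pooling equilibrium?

No

At the pooled signal (audit) the VC holds the prior 1/3 and pays 1/3·264 + 2/3·87 = 146. Off-path (no audit) belief 0 gives 0·264 + 1·87 = 87.
Well-connected: audit gives 146 − 112 = 34; no audit gives 87 − 0 = 87. Deviates. ✗
Unconnected: audit gives 146 − 258 = -112; no audit gives 87 − 0 = 87. Deviates. ✗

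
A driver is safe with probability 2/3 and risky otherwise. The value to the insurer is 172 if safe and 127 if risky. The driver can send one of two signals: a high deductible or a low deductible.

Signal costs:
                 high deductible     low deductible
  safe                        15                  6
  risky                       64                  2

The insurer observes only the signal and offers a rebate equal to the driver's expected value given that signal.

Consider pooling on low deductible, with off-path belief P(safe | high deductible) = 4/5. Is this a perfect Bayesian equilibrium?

At the pooled signal (low deductible) the insurer holds the prior 2/3 and pays 2/3·172 + 1/3·127 = 157. Off-path (high deductible) belief 4/5 gives 4/5·172 + 1/5·127 = 163.
Safe: low deductible gives 157 − 6 = 151; high deductible gives 163 − 15 = 148. Stays. ✓
Risky: low deductible gives 157 − 2 = 155; high deductible gives 163 − 64 = 99. Stays. ✓

Yes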